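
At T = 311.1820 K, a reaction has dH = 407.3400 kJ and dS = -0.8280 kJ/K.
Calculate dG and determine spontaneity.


T*dS = 311.1820 * -0.8280 = -257.6587 kJ
dG = 407.3400 + 257.6587 = 664.9987 kJ (non-spontaneous)

dG = 664.9987 kJ, non-spontaneous


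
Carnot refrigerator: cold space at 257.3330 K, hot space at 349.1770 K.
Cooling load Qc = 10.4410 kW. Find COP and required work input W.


COP = 257.3330 / 91.8440 = 2.8018
W = 10.4410 / 2.8018 = 3.7265 kW

COP = 2.8018, W = 3.7265 kW


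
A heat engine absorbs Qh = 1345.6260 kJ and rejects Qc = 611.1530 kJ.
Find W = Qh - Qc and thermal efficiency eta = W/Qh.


W = 1345.6260 - 611.1530 = 734.4730 kJ
eta = 734.4730 / 1345.6260 = 0.5458 = 54.5823%

W = 734.4730 kJ, eta = 54.5823%


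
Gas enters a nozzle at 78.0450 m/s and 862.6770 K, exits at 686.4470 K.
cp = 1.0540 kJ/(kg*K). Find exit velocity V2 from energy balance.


dT = 176.2300 K
2*cp*1000*dT = 371492.8400
V1^2 = 6091.0220
V2 = sqrt(377583.8620) = 614.4785 m/s

614.4785 m/s


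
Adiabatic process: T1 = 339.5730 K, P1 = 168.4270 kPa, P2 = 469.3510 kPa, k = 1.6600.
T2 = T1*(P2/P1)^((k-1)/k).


(k-1)/k = 0.3976
(P2/P1)^exp = 1.5030
T2 = 339.5730 * 1.5030 = 510.3817 K

510.3817 K


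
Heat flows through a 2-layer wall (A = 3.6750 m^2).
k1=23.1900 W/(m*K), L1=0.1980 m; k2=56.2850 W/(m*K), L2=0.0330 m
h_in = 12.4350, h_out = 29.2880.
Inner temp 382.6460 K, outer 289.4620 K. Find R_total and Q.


R_conv_in = 1/(12.4350*3.6750) = 0.0219
R_1 = 0.1980/(23.1900*3.6750) = 0.0023
R_2 = 0.0330/(56.2850*3.6750) = 0.0002
R_conv_out = 1/(29.2880*3.6750) = 0.0093
R_total = 0.0337 K/W
Q = 93.1840 / 0.0337 = 2768.7073 W

R_total = 0.0337 K/W, Q = 2768.7073 W


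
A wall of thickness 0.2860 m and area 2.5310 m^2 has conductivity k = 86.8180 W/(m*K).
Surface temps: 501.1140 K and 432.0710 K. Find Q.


dT = 69.0430 K
Q = 86.8180 * 2.5310 * 69.0430 / 0.2860 = 53046.3544 W

53046.3544 W


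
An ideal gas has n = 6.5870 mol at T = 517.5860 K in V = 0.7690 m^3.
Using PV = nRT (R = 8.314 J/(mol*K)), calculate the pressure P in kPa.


P = nRT/V = 6.5870 * 8.314 * 517.5860 / 0.7690
= 28345.2443 / 0.7690 = 36859.8755 Pa = 36.8599 kPa

36.8599 kPa


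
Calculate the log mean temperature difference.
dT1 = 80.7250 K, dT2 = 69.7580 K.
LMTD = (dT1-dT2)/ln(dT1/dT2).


dT1/dT2 = 1.1572
ln(dT1/dT2) = 0.1460
LMTD = 10.9670 / 0.1460 = 75.1081 K

75.1081 K


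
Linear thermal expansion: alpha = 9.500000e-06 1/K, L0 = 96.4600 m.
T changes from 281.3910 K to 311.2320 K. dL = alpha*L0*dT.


dT = 29.8410 K
dL = 9.500000e-06 * 96.4600 * 29.8410 = 0.027345 m
L_final = 96.487345 m

dL = 0.027345 m


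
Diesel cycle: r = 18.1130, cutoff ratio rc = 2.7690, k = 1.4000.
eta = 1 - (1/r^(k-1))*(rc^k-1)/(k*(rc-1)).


r^(k-1) = 3.1856
rc^k = 4.1615
eta = 0.5993 = 59.9277%

59.9277%


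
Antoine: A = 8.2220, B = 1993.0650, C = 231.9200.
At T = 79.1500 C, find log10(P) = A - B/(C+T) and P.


C+T = 311.0700
B/(C+T) = 6.4071
log10(P) = 8.2220 - 6.4071 = 1.8149
P = 10^1.8149 = 65.2940 mmHg

65.2940 mmHg


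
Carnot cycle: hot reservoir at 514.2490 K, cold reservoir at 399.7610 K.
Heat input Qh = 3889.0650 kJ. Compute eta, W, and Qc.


eta = 1 - 399.7610/514.2490 = 0.2226
W = 0.2226 * 3889.0650 = 865.8282 kJ
Qc = 3889.0650 - 865.8282 = 3023.2368 kJ

eta = 22.2631%, W = 865.8282 kJ, Qc = 3023.2368 kJ


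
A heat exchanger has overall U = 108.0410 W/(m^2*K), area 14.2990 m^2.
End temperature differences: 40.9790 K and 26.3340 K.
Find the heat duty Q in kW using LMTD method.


LMTD = 33.1186 K
Q = 108.0410 * 14.2990 * 33.1186 = 51164.1800 W = 51.1642 kW

51.1642 kW


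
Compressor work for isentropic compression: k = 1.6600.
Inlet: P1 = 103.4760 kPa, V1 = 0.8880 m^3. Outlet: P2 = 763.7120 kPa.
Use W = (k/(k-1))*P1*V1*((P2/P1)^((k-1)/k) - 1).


(k-1)/k = 0.3976
(P2/P1)^exp = 2.2138
W = 2.5152 * 103.4760 * 0.8880 * (2.2138 - 1) = 280.5269 kJ

280.5269 kJ


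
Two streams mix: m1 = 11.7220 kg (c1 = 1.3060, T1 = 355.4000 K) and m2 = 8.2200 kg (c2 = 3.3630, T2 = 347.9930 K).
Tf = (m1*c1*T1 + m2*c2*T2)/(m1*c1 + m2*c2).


num = 15060.6642
den = 42.9528
Tf = 350.6330 K

350.6330 K


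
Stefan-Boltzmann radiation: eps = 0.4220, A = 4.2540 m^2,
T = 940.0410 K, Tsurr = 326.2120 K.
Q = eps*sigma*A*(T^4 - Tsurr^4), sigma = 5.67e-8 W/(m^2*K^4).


T^4 = 7.8089e+11
Tsurr^4 = 1.1324e+10
Q = 0.4220 * 5.67e-8 * 4.2540 * 7.6956e+11 = 78331.4475 W

78331.4475 W


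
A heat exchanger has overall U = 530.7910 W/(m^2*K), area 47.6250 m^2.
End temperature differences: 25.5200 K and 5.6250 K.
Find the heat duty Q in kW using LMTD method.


LMTD = 13.1560 K
Q = 530.7910 * 47.6250 * 13.1560 = 332568.6653 W = 332.5687 kW

332.5687 kW


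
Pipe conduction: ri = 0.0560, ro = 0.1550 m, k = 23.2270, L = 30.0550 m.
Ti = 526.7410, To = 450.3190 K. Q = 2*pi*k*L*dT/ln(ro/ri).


dT = 76.4220 K
ln(ro/ri) = 1.0181
Q = 2*pi*23.2270*30.0550*76.4220 / 1.0181 = 329252.4522 W

329252.4522 W


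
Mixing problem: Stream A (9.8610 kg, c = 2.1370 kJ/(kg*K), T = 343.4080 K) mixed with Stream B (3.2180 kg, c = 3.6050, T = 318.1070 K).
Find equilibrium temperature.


num = 10926.9463
den = 32.6738
Tf = 334.4248 K

334.4248 K


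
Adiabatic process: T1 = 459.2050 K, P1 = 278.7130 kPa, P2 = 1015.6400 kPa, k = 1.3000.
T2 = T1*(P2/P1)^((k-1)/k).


(k-1)/k = 0.2308
(P2/P1)^exp = 1.3477
T2 = 459.2050 * 1.3477 = 618.8745 K

618.8745 K


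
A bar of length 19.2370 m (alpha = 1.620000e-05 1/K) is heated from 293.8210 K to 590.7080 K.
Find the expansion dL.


dT = 296.8870 K
dL = 1.620000e-05 * 19.2370 * 296.8870 = 0.092522 m
L_final = 19.329522 m

dL = 0.092522 m


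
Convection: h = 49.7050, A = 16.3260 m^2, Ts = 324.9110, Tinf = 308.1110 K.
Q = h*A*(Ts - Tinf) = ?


dT = 16.8000 K
Q = 49.7050 * 16.3260 * 16.8000 = 13632.9283 W

13632.9283 W


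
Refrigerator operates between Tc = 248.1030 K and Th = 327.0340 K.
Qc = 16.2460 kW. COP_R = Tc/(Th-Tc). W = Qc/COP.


COP = 248.1030 / 78.9310 = 3.1433
W = 16.2460 / 3.1433 = 5.1685 kW

COP = 3.1433, W = 5.1685 kW


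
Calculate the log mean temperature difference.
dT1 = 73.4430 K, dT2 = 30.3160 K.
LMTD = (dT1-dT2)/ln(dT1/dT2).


dT1/dT2 = 2.4226
ln(dT1/dT2) = 0.8848
LMTD = 43.1270 / 0.8848 = 48.7402 K

48.7402 K


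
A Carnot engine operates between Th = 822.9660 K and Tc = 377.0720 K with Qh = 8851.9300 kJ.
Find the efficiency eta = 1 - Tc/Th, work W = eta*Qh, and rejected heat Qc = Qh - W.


eta = 1 - 377.0720/822.9660 = 0.5418
W = 0.5418 * 8851.9300 = 4796.0942 kJ
Qc = 8851.9300 - 4796.0942 = 4055.8358 kJ

eta = 54.1813%, W = 4796.0942 kJ, Qc = 4055.8358 kJ


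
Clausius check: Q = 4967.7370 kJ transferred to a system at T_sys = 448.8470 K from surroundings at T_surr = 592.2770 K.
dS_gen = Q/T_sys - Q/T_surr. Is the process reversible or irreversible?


dS_sys = 4967.7370/448.8470 = 11.0678 kJ/K
dS_surr = -4967.7370/592.2770 = -8.3875 kJ/K
dS_gen = 11.0678 - 8.3875 = 2.6803 kJ/K (irreversible)

dS_gen = 2.6803 kJ/K, irreversible


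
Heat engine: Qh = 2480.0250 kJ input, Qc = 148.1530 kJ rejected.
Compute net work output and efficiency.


W = 2480.0250 - 148.1530 = 2331.8720 kJ
eta = 2331.8720 / 2480.0250 = 0.9403 = 94.0261%

W = 2331.8720 kJ, eta = 94.0261%


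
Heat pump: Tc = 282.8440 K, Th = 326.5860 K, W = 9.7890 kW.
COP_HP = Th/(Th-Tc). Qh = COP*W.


COP = 326.5860 / 43.7420 = 7.4662
Qh = 7.4662 * 9.7890 = 73.0865 kW

COP = 7.4662, Qh = 73.0865 kW


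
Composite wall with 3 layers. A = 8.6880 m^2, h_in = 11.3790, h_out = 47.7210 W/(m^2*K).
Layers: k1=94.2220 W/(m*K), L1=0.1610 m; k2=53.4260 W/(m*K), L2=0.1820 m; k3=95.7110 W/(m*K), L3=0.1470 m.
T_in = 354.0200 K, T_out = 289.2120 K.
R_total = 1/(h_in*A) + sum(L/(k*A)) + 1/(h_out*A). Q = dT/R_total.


R_conv_in = 1/(11.3790*8.6880) = 0.0101
R_1 = 0.1610/(94.2220*8.6880) = 0.0002
R_2 = 0.1820/(53.4260*8.6880) = 0.0004
R_3 = 0.1470/(95.7110*8.6880) = 0.0002
R_conv_out = 1/(47.7210*8.6880) = 0.0024
R_total = 0.0133 K/W
Q = 64.8080 / 0.0133 = 4875.4357 W

R_total = 0.0133 K/W, Q = 4875.4357 W


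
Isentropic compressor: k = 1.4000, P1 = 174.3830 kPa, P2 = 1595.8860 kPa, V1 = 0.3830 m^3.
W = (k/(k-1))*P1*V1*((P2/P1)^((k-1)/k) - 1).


(k-1)/k = 0.2857
(P2/P1)^exp = 1.8824
W = 3.5000 * 174.3830 * 0.3830 * (1.8824 - 1) = 206.2719 kJ

206.2719 kJ


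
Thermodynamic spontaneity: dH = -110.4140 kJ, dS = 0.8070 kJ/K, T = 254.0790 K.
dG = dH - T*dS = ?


T*dS = 254.0790 * 0.8070 = 205.0418 kJ
dG = -110.4140 - 205.0418 = -315.4558 kJ (spontaneous)

dG = -315.4558 kJ, spontaneous


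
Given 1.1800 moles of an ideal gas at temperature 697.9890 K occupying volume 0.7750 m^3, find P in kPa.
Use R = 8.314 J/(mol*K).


P = nRT/V = 1.1800 * 8.314 * 697.9890 / 0.7750
= 6847.6350 / 0.7750 = 8835.6581 Pa = 8.8357 kPa

8.8357 kPa


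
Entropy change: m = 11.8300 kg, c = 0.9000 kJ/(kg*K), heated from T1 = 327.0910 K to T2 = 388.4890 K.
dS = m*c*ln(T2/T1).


T2/T1 = 1.1877
ln(T2/T1) = 0.1720
dS = 11.8300 * 0.9000 * 0.1720 = 1.8316 kJ/K

1.8316 kJ/K


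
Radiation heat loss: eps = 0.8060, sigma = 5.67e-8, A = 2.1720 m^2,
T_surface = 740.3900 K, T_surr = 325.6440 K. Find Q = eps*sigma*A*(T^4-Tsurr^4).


T^4 = 3.0050e+11
Tsurr^4 = 1.1245e+10
Q = 0.8060 * 5.67e-8 * 2.1720 * 2.8925e+11 = 28711.5017 W

28711.5017 W


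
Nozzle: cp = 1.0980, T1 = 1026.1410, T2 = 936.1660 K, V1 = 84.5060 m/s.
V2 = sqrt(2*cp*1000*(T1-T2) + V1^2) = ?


dT = 89.9750 K
2*cp*1000*dT = 197585.1000
V1^2 = 7141.2640
V2 = sqrt(204726.3640) = 452.4670 m/s

452.4670 m/s


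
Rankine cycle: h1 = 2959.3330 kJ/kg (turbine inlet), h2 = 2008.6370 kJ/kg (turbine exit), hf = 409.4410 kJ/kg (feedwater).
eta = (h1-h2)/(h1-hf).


W = 950.6960 kJ/kg
Q_in = 2549.8920 kJ/kg
eta = 0.3728 = 37.2838%

eta = 37.2838%


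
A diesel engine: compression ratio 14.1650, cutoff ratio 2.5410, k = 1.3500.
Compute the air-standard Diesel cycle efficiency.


r^(k-1) = 2.5289
rc^k = 3.5217
eta = 0.5207 = 52.0668%

52.0668%


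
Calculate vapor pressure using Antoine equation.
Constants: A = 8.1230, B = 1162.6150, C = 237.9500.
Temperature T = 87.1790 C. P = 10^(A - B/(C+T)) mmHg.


C+T = 325.1290
B/(C+T) = 3.5759
log10(P) = 8.1230 - 3.5759 = 4.5471
P = 10^4.5471 = 35248.6442 mmHg

35248.6442 mmHg


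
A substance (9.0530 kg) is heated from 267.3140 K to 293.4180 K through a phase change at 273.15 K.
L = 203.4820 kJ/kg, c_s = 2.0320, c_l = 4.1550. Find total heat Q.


Q1 (sensible, solid) = 9.0530 * 2.0320 * 5.8360 = 107.3573 kJ
Q2 (latent) = 9.0530 * 203.4820 = 1842.1225 kJ
Q3 (sensible, liquid) = 9.0530 * 4.1550 * 20.2680 = 762.3852 kJ
Q_total = 2711.8650 kJ

2711.8650 kJ


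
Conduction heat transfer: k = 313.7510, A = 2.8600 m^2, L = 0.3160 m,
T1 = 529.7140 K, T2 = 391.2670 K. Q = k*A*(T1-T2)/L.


dT = 138.4470 K
Q = 313.7510 * 2.8600 * 138.4470 / 0.3160 = 393140.3488 W

393140.3488 W


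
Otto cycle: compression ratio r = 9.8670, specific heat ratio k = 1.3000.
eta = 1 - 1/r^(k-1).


r^(k-1) = 1.9873
eta = 1 - 1/1.9873 = 0.4968 = 49.6796%

49.6796%


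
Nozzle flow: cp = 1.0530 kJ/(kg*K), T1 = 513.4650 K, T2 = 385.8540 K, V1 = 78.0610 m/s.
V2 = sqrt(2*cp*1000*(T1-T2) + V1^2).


dT = 127.6110 K
2*cp*1000*dT = 268748.7660
V1^2 = 6093.5197
V2 = sqrt(274842.2857) = 524.2540 m/s

524.2540 m/s


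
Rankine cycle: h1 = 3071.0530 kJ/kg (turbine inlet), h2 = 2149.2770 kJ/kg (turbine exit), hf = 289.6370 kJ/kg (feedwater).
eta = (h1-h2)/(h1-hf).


W = 921.7760 kJ/kg
Q_in = 2781.4160 kJ/kg
eta = 0.3314 = 33.1405%

eta = 33.1405%


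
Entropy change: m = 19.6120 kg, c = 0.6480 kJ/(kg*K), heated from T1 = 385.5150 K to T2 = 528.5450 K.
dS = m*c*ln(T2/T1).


T2/T1 = 1.3710
ln(T2/T1) = 0.3155
dS = 19.6120 * 0.6480 * 0.3155 = 4.0102 kJ/K

4.0102 kJ/K


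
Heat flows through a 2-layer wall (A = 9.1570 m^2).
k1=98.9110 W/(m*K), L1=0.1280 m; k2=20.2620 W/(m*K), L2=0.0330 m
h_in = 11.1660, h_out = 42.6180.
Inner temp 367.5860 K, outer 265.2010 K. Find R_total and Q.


R_conv_in = 1/(11.1660*9.1570) = 0.0098
R_1 = 0.1280/(98.9110*9.1570) = 0.0001
R_2 = 0.0330/(20.2620*9.1570) = 0.0002
R_conv_out = 1/(42.6180*9.1570) = 0.0026
R_total = 0.0127 K/W
Q = 102.3850 / 0.0127 = 8086.0979 W

R_total = 0.0127 K/W, Q = 8086.0979 W


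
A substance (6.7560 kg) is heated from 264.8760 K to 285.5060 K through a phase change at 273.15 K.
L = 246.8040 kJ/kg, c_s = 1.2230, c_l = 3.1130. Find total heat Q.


Q1 (sensible, solid) = 6.7560 * 1.2230 * 8.2740 = 68.3647 kJ
Q2 (latent) = 6.7560 * 246.8040 = 1667.4078 kJ
Q3 (sensible, liquid) = 6.7560 * 3.1130 * 12.3560 = 259.8643 kJ
Q_total = 1995.6368 kJ

1995.6368 kJ


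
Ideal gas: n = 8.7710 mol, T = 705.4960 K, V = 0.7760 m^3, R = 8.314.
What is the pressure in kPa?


P = nRT/V = 8.7710 * 8.314 * 705.4960 / 0.7760
= 51446.2456 / 0.7760 = 66296.7083 Pa = 66.2967 kPa

66.2967 kPa


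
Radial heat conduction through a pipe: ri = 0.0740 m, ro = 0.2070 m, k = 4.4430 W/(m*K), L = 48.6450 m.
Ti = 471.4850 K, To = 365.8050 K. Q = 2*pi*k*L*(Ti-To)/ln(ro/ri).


dT = 105.6800 K
ln(ro/ri) = 1.0287
Q = 2*pi*4.4430*48.6450*105.6800 / 1.0287 = 139514.0677 W

139514.0677 W


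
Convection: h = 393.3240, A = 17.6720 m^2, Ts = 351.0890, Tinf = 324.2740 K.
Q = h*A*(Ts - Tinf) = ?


dT = 26.8150 K
Q = 393.3240 * 17.6720 * 26.8150 = 186386.2846 W

186386.2846 W


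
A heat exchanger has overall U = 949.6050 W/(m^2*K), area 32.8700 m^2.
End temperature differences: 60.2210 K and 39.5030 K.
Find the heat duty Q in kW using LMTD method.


LMTD = 49.1362 K
Q = 949.6050 * 32.8700 * 49.1362 = 1533712.9168 W = 1533.7129 kW

1533.7129 kW


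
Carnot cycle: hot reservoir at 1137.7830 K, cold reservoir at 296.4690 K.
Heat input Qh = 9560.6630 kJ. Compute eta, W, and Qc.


eta = 1 - 296.4690/1137.7830 = 0.7394
W = 0.7394 * 9560.6630 = 7069.4672 kJ
Qc = 9560.6630 - 7069.4672 = 2491.1958 kJ

eta = 73.9433%, W = 7069.4672 kJ, Qc = 2491.1958 kJ


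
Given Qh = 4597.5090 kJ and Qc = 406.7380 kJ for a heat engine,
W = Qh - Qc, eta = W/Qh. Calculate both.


W = 4597.5090 - 406.7380 = 4190.7710 kJ
eta = 4190.7710 / 4597.5090 = 0.9115 = 91.1531%

W = 4190.7710 kJ, eta = 91.1531%


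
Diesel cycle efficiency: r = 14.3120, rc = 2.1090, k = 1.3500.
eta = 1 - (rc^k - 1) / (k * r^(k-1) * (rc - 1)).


r^(k-1) = 2.5380
rc^k = 2.7384
eta = 0.5425 = 54.2491%

54.2491%


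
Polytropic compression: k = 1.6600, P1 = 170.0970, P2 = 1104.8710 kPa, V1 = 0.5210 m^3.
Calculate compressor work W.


(k-1)/k = 0.3976
(P2/P1)^exp = 2.1042
W = 2.5152 * 170.0970 * 0.5210 * (2.1042 - 1) = 246.1206 kJ

246.1206 kJ


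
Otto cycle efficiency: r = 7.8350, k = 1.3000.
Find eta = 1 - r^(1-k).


r^(k-1) = 1.8544
eta = 1 - 1/1.8544 = 0.4608 = 46.0752%

46.0752%


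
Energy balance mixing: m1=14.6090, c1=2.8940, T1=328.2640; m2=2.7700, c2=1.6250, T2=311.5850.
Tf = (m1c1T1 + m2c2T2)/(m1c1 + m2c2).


num = 15281.0138
den = 46.7797
Tf = 326.6591 K

326.6591 K


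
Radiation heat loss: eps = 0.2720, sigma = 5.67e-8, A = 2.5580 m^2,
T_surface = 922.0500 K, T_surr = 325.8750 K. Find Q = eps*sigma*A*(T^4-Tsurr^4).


T^4 = 7.2280e+11
Tsurr^4 = 1.1277e+10
Q = 0.2720 * 5.67e-8 * 2.5580 * 7.1152e+11 = 28069.9099 W

28069.9099 W


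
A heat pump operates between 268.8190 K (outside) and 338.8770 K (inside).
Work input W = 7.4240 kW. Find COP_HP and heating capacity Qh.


COP = 338.8770 / 70.0580 = 4.8371
Qh = 4.8371 * 7.4240 = 35.9106 kW

COP = 4.8371, Qh = 35.9106 kW


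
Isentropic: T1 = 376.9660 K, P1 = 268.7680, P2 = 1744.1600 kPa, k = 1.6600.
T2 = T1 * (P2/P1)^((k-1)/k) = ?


(k-1)/k = 0.3976
(P2/P1)^exp = 2.1034
T2 = 376.9660 * 2.1034 = 792.9185 K

792.9185 K


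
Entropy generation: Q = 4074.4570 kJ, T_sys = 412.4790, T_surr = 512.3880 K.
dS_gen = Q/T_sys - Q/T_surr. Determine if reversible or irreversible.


dS_sys = 4074.4570/412.4790 = 9.8780 kJ/K
dS_surr = -4074.4570/512.3880 = -7.9519 kJ/K
dS_gen = 9.8780 - 7.9519 = 1.9261 kJ/K (irreversible)

dS_gen = 1.9261 kJ/K, irreversible


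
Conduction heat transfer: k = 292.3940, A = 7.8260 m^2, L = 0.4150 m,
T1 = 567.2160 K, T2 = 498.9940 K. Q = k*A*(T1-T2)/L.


dT = 68.2220 K
Q = 292.3940 * 7.8260 * 68.2220 / 0.4150 = 376170.4273 W

376170.4273 W


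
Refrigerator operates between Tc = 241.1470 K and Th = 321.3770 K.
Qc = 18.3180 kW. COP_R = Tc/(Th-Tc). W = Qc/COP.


COP = 241.1470 / 80.2300 = 3.0057
W = 18.3180 / 3.0057 = 6.0944 kW

COP = 3.0057, W = 6.0944 kW


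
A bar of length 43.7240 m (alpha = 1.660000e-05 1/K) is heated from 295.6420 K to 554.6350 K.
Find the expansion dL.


dT = 258.9930 K
dL = 1.660000e-05 * 43.7240 * 258.9930 = 0.187982 m
L_final = 43.911982 m

dL = 0.187982 m


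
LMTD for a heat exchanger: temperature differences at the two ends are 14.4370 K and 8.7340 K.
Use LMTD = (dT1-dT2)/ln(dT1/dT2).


dT1/dT2 = 1.6530
ln(dT1/dT2) = 0.5026
LMTD = 5.7030 / 0.5026 = 11.3477 K

11.3477 K


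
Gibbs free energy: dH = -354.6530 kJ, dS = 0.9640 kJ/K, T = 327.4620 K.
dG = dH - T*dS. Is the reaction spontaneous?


T*dS = 327.4620 * 0.9640 = 315.6734 kJ
dG = -354.6530 - 315.6734 = -670.3264 kJ (spontaneous)

dG = -670.3264 kJ, spontaneous


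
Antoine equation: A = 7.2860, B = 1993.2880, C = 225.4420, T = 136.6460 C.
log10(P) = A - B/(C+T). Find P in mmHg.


C+T = 362.0880
B/(C+T) = 5.5050
log10(P) = 7.2860 - 5.5050 = 1.7810
P = 10^1.7810 = 60.3973 mmHg

60.3973 mmHg


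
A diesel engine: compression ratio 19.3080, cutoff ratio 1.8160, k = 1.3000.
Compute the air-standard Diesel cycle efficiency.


r^(k-1) = 2.4306
rc^k = 2.1720
eta = 0.5455 = 54.5477%

54.5477%


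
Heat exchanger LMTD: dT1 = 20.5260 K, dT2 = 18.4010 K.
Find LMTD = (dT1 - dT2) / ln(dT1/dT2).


dT1/dT2 = 1.1155
ln(dT1/dT2) = 0.1093
LMTD = 2.1250 / 0.1093 = 19.4442 K

19.4442 K


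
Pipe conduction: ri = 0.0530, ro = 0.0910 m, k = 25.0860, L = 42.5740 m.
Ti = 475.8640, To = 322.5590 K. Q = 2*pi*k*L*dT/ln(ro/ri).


dT = 153.3050 K
ln(ro/ri) = 0.5406
Q = 2*pi*25.0860*42.5740*153.3050 / 0.5406 = 1903101.9551 W

1903101.9551 W


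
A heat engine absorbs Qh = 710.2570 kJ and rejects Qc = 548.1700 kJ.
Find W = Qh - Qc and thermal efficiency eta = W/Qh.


W = 710.2570 - 548.1700 = 162.0870 kJ
eta = 162.0870 / 710.2570 = 0.2282 = 22.8209%

W = 162.0870 kJ, eta = 22.8209%


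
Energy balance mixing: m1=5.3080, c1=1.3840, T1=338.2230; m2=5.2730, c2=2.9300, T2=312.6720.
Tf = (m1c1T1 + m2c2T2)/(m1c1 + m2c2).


num = 7315.4262
den = 22.7962
Tf = 320.9060 K

320.9060 K


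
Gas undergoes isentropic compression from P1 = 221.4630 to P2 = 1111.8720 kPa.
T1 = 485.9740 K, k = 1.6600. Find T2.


(k-1)/k = 0.3976
(P2/P1)^exp = 1.8994
T2 = 485.9740 * 1.8994 = 923.0515 K

923.0515 K


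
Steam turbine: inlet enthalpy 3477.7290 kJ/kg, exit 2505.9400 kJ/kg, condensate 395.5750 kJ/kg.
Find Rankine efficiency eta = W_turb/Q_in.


W = 971.7890 kJ/kg
Q_in = 3082.1540 kJ/kg
eta = 0.3153 = 31.5295%

eta = 31.5295%


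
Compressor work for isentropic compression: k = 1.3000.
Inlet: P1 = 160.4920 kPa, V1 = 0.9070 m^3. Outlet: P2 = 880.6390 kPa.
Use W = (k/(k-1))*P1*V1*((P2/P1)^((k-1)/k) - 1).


(k-1)/k = 0.2308
(P2/P1)^exp = 1.4812
W = 4.3333 * 160.4920 * 0.9070 * (1.4812 - 1) = 303.5439 kJ

303.5439 kJ


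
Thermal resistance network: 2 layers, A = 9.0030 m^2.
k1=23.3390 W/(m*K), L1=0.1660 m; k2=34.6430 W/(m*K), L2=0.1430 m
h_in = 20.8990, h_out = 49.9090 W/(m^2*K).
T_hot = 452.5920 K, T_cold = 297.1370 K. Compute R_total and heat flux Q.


R_conv_in = 1/(20.8990*9.0030) = 0.0053
R_1 = 0.1660/(23.3390*9.0030) = 0.0008
R_2 = 0.1430/(34.6430*9.0030) = 0.0005
R_conv_out = 1/(49.9090*9.0030) = 0.0022
R_total = 0.0088 K/W
Q = 155.4550 / 0.0088 = 17687.7508 W

R_total = 0.0088 K/W, Q = 17687.7508 W


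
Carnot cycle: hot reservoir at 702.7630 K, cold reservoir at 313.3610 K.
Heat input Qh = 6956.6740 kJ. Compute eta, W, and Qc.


eta = 1 - 313.3610/702.7630 = 0.5541
W = 0.5541 * 6956.6740 = 3854.7032 kJ
Qc = 6956.6740 - 3854.7032 = 3101.9708 kJ

eta = 55.4101%, W = 3854.7032 kJ, Qc = 3101.9708 kJ


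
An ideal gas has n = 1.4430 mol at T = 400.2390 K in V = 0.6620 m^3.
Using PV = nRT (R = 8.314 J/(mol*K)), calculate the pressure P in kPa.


P = nRT/V = 1.4430 * 8.314 * 400.2390 / 0.6620
= 4801.7081 / 0.6620 = 7253.3355 Pa = 7.2533 kPa

7.2533 kPa


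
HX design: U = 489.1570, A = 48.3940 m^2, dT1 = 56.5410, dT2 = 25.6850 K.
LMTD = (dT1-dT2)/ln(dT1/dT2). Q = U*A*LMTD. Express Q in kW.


LMTD = 39.1048 K
Q = 489.1570 * 48.3940 * 39.1048 = 925699.4591 W = 925.6995 kW

925.6995 kW


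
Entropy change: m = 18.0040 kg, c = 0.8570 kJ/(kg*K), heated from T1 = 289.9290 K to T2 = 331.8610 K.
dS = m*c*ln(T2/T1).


T2/T1 = 1.1446
ln(T2/T1) = 0.1351
dS = 18.0040 * 0.8570 * 0.1351 = 2.0842 kJ/K

2.0842 kJ/K


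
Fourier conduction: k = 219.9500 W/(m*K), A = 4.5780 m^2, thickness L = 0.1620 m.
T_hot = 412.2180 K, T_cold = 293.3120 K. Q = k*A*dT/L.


dT = 118.9060 K
Q = 219.9500 * 4.5780 * 118.9060 / 0.1620 = 739074.9962 W

739074.9962 W


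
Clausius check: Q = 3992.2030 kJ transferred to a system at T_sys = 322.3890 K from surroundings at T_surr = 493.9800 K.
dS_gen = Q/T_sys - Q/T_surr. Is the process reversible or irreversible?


dS_sys = 3992.2030/322.3890 = 12.3832 kJ/K
dS_surr = -3992.2030/493.9800 = -8.0817 kJ/K
dS_gen = 12.3832 - 8.0817 = 4.3015 kJ/K (irreversible)

dS_gen = 4.3015 kJ/K, irreversible


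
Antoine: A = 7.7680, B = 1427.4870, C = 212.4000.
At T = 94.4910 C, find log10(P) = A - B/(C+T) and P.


C+T = 306.8910
B/(C+T) = 4.6514
log10(P) = 7.7680 - 4.6514 = 3.1166
P = 10^3.1166 = 1307.8373 mmHg

1307.8373 mmHg


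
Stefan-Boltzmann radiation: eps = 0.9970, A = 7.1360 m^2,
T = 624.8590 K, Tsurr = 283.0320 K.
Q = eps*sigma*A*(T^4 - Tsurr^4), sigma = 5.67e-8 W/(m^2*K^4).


T^4 = 1.5245e+11
Tsurr^4 = 6.4171e+09
Q = 0.9970 * 5.67e-8 * 7.1360 * 1.4603e+11 = 58909.3649 W

58909.3649 W


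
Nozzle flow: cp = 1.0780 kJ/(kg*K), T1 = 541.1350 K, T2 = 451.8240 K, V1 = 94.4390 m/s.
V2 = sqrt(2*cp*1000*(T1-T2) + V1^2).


dT = 89.3110 K
2*cp*1000*dT = 192554.5160
V1^2 = 8918.7247
V2 = sqrt(201473.2407) = 448.8577 m/s

448.8577 m/s


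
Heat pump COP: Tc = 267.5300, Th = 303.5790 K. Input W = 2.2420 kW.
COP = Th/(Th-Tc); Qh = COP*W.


COP = 303.5790 / 36.0490 = 8.4213
Qh = 8.4213 * 2.2420 = 18.8805 kW

COP = 8.4213, Qh = 18.8805 kW


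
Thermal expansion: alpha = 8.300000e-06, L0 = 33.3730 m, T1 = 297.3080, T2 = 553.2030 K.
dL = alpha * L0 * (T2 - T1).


dT = 255.8950 K
dL = 8.300000e-06 * 33.3730 * 255.8950 = 0.070882 m
L_final = 33.443882 m

dL = 0.070882 m


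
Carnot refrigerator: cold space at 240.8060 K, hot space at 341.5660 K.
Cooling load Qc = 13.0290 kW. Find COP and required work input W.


COP = 240.8060 / 100.7600 = 2.3899
W = 13.0290 / 2.3899 = 5.4517 kW

COP = 2.3899, W = 5.4517 kW


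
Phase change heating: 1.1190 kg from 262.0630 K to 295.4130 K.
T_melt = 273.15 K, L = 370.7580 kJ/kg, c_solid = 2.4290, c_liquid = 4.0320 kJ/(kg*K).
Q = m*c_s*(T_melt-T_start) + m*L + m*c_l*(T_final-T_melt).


Q1 (sensible, solid) = 1.1190 * 2.4290 * 11.0870 = 30.1350 kJ
Q2 (latent) = 1.1190 * 370.7580 = 414.8782 kJ
Q3 (sensible, liquid) = 1.1190 * 4.0320 * 22.2630 = 100.4464 kJ
Q_total = 545.4596 kJ

545.4596 kJ


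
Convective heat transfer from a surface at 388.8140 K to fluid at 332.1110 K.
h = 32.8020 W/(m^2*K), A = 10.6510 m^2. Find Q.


dT = 56.7030 K
Q = 32.8020 * 10.6510 * 56.7030 = 19810.5597 W

19810.5597 W


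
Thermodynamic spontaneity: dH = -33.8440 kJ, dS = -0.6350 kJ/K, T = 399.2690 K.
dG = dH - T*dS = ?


T*dS = 399.2690 * -0.6350 = -253.5358 kJ
dG = -33.8440 + 253.5358 = 219.6918 kJ (non-spontaneous)

dG = 219.6918 kJ, non-spontaneous


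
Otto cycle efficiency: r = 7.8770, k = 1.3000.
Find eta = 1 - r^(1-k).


r^(k-1) = 1.8574
eta = 1 - 1/1.8574 = 0.4616 = 46.1616%

46.1616%


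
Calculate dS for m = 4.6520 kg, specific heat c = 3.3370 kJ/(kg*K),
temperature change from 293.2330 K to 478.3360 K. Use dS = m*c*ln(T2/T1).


T2/T1 = 1.6312
ln(T2/T1) = 0.4893
dS = 4.6520 * 3.3370 * 0.4893 = 7.5965 kJ/K

7.5965 kJ/K


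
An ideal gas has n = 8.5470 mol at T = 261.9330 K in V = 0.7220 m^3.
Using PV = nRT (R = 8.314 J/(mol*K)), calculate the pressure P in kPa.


P = nRT/V = 8.5470 * 8.314 * 261.9330 / 0.7220
= 18612.8956 / 0.7220 = 25779.6338 Pa = 25.7796 kPa

25.7796 kPa


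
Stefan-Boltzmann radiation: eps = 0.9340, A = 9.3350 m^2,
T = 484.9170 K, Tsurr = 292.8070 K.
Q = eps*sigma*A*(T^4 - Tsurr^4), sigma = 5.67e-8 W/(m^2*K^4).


T^4 = 5.5293e+10
Tsurr^4 = 7.3507e+09
Q = 0.9340 * 5.67e-8 * 9.3350 * 4.7942e+10 = 23700.7981 W

23700.7981 W


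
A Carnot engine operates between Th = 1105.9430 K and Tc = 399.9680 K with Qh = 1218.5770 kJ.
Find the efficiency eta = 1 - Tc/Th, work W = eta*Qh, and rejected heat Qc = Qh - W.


eta = 1 - 399.9680/1105.9430 = 0.6383
W = 0.6383 * 1218.5770 = 777.8745 kJ
Qc = 1218.5770 - 777.8745 = 440.7025 kJ

eta = 63.8347%, W = 777.8745 kJ, Qc = 440.7025 kJ


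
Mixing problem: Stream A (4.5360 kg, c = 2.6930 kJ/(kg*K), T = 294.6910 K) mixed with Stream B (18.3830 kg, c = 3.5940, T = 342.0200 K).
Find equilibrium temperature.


num = 26196.5316
den = 78.2839
Tf = 334.6348 K

334.6348 K


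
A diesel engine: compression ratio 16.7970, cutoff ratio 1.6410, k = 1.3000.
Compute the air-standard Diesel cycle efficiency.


r^(k-1) = 2.3311
rc^k = 1.9039
eta = 0.5347 = 53.4689%

53.4689%


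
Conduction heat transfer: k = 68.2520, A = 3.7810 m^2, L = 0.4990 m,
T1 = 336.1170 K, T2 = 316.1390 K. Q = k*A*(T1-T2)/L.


dT = 19.9780 K
Q = 68.2520 * 3.7810 * 19.9780 / 0.4990 = 10331.7413 W

10331.7413 W


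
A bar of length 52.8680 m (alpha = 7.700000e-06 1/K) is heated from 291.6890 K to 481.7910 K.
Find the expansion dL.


dT = 190.1020 K
dL = 7.700000e-06 * 52.8680 * 190.1020 = 0.077387 m
L_final = 52.945387 m

dL = 0.077387 m


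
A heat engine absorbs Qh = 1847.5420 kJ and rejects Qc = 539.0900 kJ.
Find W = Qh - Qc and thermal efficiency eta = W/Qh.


W = 1847.5420 - 539.0900 = 1308.4520 kJ
eta = 1308.4520 / 1847.5420 = 0.7082 = 70.8212%

W = 1308.4520 kJ, eta = 70.8212%


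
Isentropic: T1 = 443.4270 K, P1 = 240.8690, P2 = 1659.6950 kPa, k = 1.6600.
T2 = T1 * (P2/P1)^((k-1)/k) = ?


(k-1)/k = 0.3976
(P2/P1)^exp = 2.1542
T2 = 443.4270 * 2.1542 = 955.2152 K

955.2152 K


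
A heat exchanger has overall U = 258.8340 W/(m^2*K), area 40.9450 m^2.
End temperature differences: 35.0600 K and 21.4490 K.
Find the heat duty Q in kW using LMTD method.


LMTD = 27.6994 K
Q = 258.8340 * 40.9450 * 27.6994 = 293556.8601 W = 293.5569 kW

293.5569 kW


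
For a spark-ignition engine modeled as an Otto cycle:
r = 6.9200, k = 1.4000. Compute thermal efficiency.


r^(k-1) = 2.1679
eta = 1 - 1/2.1679 = 0.5387 = 53.8728%

53.8728%


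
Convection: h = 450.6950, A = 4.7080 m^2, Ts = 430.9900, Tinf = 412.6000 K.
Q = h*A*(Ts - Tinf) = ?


dT = 18.3900 K
Q = 450.6950 * 4.7080 * 18.3900 = 39021.2272 W

39021.2272 W


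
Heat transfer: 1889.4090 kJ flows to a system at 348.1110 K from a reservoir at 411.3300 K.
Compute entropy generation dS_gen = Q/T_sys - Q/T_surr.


dS_sys = 1889.4090/348.1110 = 5.4276 kJ/K
dS_surr = -1889.4090/411.3300 = -4.5934 kJ/K
dS_gen = 5.4276 - 4.5934 = 0.8342 kJ/K (irreversible)

dS_gen = 0.8342 kJ/K, irreversible


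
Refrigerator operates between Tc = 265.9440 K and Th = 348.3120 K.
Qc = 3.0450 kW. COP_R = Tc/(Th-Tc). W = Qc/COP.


COP = 265.9440 / 82.3680 = 3.2287
W = 3.0450 / 3.2287 = 0.9431 kW

COP = 3.2287, W = 0.9431 kW


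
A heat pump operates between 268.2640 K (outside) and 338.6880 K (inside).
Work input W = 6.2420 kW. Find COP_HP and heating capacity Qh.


COP = 338.6880 / 70.4240 = 4.8093
Qh = 4.8093 * 6.2420 = 30.0195 kW

COP = 4.8093, Qh = 30.0195 kW


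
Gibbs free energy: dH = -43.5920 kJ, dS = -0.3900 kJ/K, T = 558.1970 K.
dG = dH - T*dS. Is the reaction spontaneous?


T*dS = 558.1970 * -0.3900 = -217.6968 kJ
dG = -43.5920 + 217.6968 = 174.1048 kJ (non-spontaneous)

dG = 174.1048 kJ, non-spontaneous


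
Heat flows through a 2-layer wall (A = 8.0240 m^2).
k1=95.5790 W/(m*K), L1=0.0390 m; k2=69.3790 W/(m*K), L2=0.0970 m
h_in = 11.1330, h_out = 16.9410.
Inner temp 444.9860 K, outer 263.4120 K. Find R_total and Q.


R_conv_in = 1/(11.1330*8.0240) = 0.0112
R_1 = 0.0390/(95.5790*8.0240) = 5.0852e-05
R_2 = 0.0970/(69.3790*8.0240) = 0.0002
R_conv_out = 1/(16.9410*8.0240) = 0.0074
R_total = 0.0188 K/W
Q = 181.5740 / 0.0188 = 9670.6027 W

R_total = 0.0188 K/W, Q = 9670.6027 W


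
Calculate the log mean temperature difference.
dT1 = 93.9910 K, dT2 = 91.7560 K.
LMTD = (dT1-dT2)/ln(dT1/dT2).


dT1/dT2 = 1.0244
ln(dT1/dT2) = 0.0241
LMTD = 2.2350 / 0.0241 = 92.8690 K

92.8690 K


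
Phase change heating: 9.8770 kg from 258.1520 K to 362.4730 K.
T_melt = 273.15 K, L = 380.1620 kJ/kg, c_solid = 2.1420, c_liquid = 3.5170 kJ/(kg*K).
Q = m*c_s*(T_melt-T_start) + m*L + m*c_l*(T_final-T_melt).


Q1 (sensible, solid) = 9.8770 * 2.1420 * 14.9980 = 317.3057 kJ
Q2 (latent) = 9.8770 * 380.1620 = 3754.8601 kJ
Q3 (sensible, liquid) = 9.8770 * 3.5170 * 89.3230 = 3102.8496 kJ
Q_total = 7175.0154 kJ

7175.0154 kJ


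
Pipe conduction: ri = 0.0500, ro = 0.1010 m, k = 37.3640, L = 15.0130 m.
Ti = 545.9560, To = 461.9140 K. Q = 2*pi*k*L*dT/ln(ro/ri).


dT = 84.0420 K
ln(ro/ri) = 0.7031
Q = 2*pi*37.3640*15.0130*84.0420 / 0.7031 = 421290.3726 W

421290.3726 W


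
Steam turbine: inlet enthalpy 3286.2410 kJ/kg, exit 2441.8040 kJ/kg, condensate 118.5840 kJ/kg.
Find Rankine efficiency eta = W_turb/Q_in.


W = 844.4370 kJ/kg
Q_in = 3167.6570 kJ/kg
eta = 0.2666 = 26.6581%

eta = 26.6581%


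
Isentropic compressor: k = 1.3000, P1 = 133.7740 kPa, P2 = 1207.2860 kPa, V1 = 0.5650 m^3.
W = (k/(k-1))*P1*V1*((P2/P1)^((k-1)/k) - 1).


(k-1)/k = 0.2308
(P2/P1)^exp = 1.6614
W = 4.3333 * 133.7740 * 0.5650 * (1.6614 - 1) = 216.6385 kJ

216.6385 kJ


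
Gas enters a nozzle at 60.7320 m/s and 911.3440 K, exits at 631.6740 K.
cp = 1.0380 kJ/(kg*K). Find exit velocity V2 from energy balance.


dT = 279.6700 K
2*cp*1000*dT = 580594.9200
V1^2 = 3688.3758
V2 = sqrt(584283.2958) = 764.3843 m/s

764.3843 m/s


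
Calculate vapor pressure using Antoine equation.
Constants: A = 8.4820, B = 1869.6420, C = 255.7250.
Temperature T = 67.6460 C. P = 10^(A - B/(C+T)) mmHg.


C+T = 323.3710
B/(C+T) = 5.7817
log10(P) = 8.4820 - 5.7817 = 2.7003
P = 10^2.7003 = 501.5054 mmHg

501.5054 mmHg


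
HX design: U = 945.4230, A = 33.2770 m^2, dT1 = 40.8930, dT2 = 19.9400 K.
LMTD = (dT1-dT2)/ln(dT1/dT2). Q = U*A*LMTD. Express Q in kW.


LMTD = 29.1731 K
Q = 945.4230 * 33.2770 * 29.1731 = 917809.0077 W = 917.8090 kW

917.8090 kW


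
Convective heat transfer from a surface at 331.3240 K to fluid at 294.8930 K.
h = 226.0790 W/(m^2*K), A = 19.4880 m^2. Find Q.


dT = 36.4310 K
Q = 226.0790 * 19.4880 * 36.4310 = 160508.7035 W

160508.7035 W


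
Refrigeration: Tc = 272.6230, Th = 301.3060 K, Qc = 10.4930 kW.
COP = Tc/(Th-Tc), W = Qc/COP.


COP = 272.6230 / 28.6830 = 9.5047
W = 10.4930 / 9.5047 = 1.1040 kW

COP = 9.5047, W = 1.1040 kW


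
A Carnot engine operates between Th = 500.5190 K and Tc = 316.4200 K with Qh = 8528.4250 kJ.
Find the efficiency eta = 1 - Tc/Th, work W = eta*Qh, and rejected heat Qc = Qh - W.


eta = 1 - 316.4200/500.5190 = 0.3678
W = 0.3678 * 8528.4250 = 3136.8929 kJ
Qc = 8528.4250 - 3136.8929 = 5391.5321 kJ

eta = 36.7816%, W = 3136.8929 kJ, Qc = 5391.5321 kJ


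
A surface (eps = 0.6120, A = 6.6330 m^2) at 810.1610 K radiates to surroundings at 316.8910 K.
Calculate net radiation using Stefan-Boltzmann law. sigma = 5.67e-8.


T^4 = 4.3081e+11
Tsurr^4 = 1.0084e+10
Q = 0.6120 * 5.67e-8 * 6.6330 * 4.2073e+11 = 96837.4206 W

96837.4206 W


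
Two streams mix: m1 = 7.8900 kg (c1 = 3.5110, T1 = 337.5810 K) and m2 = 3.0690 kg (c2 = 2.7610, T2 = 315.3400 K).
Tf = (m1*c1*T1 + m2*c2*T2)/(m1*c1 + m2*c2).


num = 12023.6343
den = 36.1753
Tf = 332.3714 K

332.3714 K


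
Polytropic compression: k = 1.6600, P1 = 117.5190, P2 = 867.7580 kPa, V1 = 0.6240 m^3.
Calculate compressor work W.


(k-1)/k = 0.3976
(P2/P1)^exp = 2.2142
W = 2.5152 * 117.5190 * 0.6240 * (2.2142 - 1) = 223.9546 kJ

223.9546 kJ


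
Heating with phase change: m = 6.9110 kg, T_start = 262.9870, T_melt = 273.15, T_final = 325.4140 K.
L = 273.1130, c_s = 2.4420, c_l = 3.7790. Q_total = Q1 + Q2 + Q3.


Q1 (sensible, solid) = 6.9110 * 2.4420 * 10.1630 = 171.5175 kJ
Q2 (latent) = 6.9110 * 273.1130 = 1887.4839 kJ
Q3 (sensible, liquid) = 6.9110 * 3.7790 * 52.2640 = 1364.9616 kJ
Q_total = 3423.9630 kJ

3423.9630 kJ


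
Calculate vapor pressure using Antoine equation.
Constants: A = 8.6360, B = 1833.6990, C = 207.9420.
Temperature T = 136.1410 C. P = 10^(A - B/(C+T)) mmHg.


C+T = 344.0830
B/(C+T) = 5.3292
log10(P) = 8.6360 - 5.3292 = 3.3068
P = 10^3.3068 = 2026.5881 mmHg

2026.5881 mmHg


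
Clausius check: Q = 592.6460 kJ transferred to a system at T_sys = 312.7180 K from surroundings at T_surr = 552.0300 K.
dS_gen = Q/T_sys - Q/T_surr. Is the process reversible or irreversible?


dS_sys = 592.6460/312.7180 = 1.8951 kJ/K
dS_surr = -592.6460/552.0300 = -1.0736 kJ/K
dS_gen = 1.8951 - 1.0736 = 0.8216 kJ/K (irreversible)

dS_gen = 0.8216 kJ/K, irreversible


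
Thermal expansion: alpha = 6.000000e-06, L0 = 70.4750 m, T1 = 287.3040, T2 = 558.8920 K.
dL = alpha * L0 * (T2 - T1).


dT = 271.5880 K
dL = 6.000000e-06 * 70.4750 * 271.5880 = 0.114841 m
L_final = 70.589841 m

dL = 0.114841 m


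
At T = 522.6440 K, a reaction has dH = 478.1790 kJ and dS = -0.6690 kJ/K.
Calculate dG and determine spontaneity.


T*dS = 522.6440 * -0.6690 = -349.6488 kJ
dG = 478.1790 + 349.6488 = 827.8278 kJ (non-spontaneous)

dG = 827.8278 kJ, non-spontaneous


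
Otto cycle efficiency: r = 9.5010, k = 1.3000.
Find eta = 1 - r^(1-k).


r^(k-1) = 1.9649
eta = 1 - 1/1.9649 = 0.4911 = 49.1057%

49.1057%


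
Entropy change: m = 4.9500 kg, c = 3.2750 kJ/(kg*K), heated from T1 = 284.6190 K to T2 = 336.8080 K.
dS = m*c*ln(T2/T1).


T2/T1 = 1.1834
ln(T2/T1) = 0.1684
dS = 4.9500 * 3.2750 * 0.1684 = 2.7294 kJ/K

2.7294 kJ/K


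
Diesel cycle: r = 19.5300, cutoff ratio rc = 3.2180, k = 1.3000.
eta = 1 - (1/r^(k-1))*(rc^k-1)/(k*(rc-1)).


r^(k-1) = 2.4390
rc^k = 4.5694
eta = 0.4924 = 49.2445%

49.2445%


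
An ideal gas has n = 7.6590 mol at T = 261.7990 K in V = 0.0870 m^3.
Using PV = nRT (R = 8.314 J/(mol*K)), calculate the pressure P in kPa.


P = nRT/V = 7.6590 * 8.314 * 261.7990 / 0.0870
= 16670.5555 / 0.0870 = 191615.5810 Pa = 191.6156 kPa

191.6156 kPa


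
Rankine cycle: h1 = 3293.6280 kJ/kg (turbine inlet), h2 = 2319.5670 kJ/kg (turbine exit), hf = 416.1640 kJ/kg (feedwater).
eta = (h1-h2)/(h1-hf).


W = 974.0610 kJ/kg
Q_in = 2877.4640 kJ/kg
eta = 0.3385 = 33.8514%

eta = 33.8514%


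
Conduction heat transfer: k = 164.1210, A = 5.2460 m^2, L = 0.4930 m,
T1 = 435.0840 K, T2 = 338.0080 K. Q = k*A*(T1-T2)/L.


dT = 97.0760 K
Q = 164.1210 * 5.2460 * 97.0760 / 0.4930 = 169534.2286 W

169534.2286 W


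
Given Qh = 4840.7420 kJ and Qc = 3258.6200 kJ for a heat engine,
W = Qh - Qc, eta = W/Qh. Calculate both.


W = 4840.7420 - 3258.6200 = 1582.1220 kJ
eta = 1582.1220 / 4840.7420 = 0.3268 = 32.6835%

W = 1582.1220 kJ, eta = 32.6835%


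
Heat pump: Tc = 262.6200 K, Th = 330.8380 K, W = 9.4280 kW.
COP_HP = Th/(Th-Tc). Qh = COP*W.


COP = 330.8380 / 68.2180 = 4.8497
Qh = 4.8497 * 9.4280 = 45.7231 kW

COP = 4.8497, Qh = 45.7231 kW


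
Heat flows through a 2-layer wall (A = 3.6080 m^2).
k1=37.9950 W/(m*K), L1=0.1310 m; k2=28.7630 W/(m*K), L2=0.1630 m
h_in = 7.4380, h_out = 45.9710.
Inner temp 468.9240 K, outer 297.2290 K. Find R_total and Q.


R_conv_in = 1/(7.4380*3.6080) = 0.0373
R_1 = 0.1310/(37.9950*3.6080) = 0.0010
R_2 = 0.1630/(28.7630*3.6080) = 0.0016
R_conv_out = 1/(45.9710*3.6080) = 0.0060
R_total = 0.0458 K/W
Q = 171.6950 / 0.0458 = 3747.3022 W

R_total = 0.0458 K/W, Q = 3747.3022 W


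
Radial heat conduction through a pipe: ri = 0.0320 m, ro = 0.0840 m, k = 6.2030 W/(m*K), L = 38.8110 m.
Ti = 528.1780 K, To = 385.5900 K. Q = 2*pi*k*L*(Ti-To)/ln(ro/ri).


dT = 142.5880 K
ln(ro/ri) = 0.9651
Q = 2*pi*6.2030*38.8110*142.5880 / 0.9651 = 223488.7884 W

223488.7884 W


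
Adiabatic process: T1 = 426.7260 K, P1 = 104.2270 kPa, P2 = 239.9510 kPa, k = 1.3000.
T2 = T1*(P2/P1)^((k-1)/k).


(k-1)/k = 0.2308
(P2/P1)^exp = 1.2122
T2 = 426.7260 * 1.2122 = 517.2737 K

517.2737 K


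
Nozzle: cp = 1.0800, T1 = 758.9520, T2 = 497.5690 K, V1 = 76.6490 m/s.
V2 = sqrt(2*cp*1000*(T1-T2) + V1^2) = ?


dT = 261.3830 K
2*cp*1000*dT = 564587.2800
V1^2 = 5875.0692
V2 = sqrt(570462.3492) = 755.2896 m/s

755.2896 m/s


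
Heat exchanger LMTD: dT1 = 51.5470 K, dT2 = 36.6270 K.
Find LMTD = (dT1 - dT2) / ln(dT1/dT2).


dT1/dT2 = 1.4073
ln(dT1/dT2) = 0.3417
LMTD = 14.9200 / 0.3417 = 43.6630 K

43.6630 K


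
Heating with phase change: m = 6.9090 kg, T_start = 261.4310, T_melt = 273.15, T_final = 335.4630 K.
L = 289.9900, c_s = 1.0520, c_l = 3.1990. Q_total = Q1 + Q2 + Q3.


Q1 (sensible, solid) = 6.9090 * 1.0520 * 11.7190 = 85.1768 kJ
Q2 (latent) = 6.9090 * 289.9900 = 2003.5409 kJ
Q3 (sensible, liquid) = 6.9090 * 3.1990 * 62.3130 = 1377.2351 kJ
Q_total = 3465.9529 kJ

3465.9529 kJ


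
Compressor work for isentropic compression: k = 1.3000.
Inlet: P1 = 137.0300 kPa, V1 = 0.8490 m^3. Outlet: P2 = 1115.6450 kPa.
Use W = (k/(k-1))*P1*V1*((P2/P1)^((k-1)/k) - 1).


(k-1)/k = 0.2308
(P2/P1)^exp = 1.6224
W = 4.3333 * 137.0300 * 0.8490 * (1.6224 - 1) = 313.7839 kJ

313.7839 kJ


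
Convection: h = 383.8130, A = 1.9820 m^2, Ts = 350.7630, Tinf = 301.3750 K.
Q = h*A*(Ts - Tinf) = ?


dT = 49.3880 K
Q = 383.8130 * 1.9820 * 49.3880 = 37570.3093 W

37570.3093 W


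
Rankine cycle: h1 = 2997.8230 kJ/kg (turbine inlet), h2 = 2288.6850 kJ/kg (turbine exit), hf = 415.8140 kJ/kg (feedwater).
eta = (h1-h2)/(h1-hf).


W = 709.1380 kJ/kg
Q_in = 2582.0090 kJ/kg
eta = 0.2746 = 27.4646%

eta = 27.4646%


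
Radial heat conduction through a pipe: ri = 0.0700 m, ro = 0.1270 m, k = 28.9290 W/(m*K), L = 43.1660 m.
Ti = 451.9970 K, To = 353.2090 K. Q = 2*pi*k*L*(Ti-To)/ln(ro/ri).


dT = 98.7880 K
ln(ro/ri) = 0.5957
Q = 2*pi*28.9290*43.1660*98.7880 / 0.5957 = 1301180.7664 W

1301180.7664 W


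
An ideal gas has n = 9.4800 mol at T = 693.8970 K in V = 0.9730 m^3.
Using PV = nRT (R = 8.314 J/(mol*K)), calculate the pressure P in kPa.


P = nRT/V = 9.4800 * 8.314 * 693.8970 / 0.9730
= 54690.6856 / 0.9730 = 56208.3099 Pa = 56.2083 kPa

56.2083 kPa


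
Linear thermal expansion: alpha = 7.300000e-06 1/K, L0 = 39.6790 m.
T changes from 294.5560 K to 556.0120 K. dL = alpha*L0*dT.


dT = 261.4560 K
dL = 7.300000e-06 * 39.6790 * 261.4560 = 0.075732 m
L_final = 39.754732 m

dL = 0.075732 m


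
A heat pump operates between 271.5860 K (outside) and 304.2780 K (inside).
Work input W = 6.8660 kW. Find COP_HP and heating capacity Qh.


COP = 304.2780 / 32.6920 = 9.3074
Qh = 9.3074 * 6.8660 = 63.9047 kW

COP = 9.3074, Qh = 63.9047 kW


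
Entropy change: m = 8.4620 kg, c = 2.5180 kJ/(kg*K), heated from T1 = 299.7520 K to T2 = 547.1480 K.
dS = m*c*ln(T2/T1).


T2/T1 = 1.8253
ln(T2/T1) = 0.6018
dS = 8.4620 * 2.5180 * 0.6018 = 12.8220 kJ/K

12.8220 kJ/K


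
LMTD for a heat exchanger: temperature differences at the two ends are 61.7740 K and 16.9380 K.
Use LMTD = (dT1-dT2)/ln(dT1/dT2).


dT1/dT2 = 3.6471
ln(dT1/dT2) = 1.2939
LMTD = 44.8360 / 1.2939 = 34.6512 K

34.6512 K


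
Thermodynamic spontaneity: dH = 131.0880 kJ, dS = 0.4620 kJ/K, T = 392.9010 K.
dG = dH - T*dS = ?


T*dS = 392.9010 * 0.4620 = 181.5203 kJ
dG = 131.0880 - 181.5203 = -50.4323 kJ (spontaneous)

dG = -50.4323 kJ, spontaneous
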